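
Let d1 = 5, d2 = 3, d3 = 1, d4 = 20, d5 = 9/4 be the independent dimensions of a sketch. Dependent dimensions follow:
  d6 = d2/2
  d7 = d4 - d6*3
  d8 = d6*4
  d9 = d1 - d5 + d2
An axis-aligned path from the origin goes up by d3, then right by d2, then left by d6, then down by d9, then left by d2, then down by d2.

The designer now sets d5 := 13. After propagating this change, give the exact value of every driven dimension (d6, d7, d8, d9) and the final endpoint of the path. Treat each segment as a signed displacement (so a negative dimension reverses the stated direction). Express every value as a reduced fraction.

Apply edit: d5 := 13
  d6 = d2/2 = 3/2
  d7 = d4 - d6*3 = 31/2
  d8 = d6*4 = 6
  d9 = d1 - d5 + d2 = -5
Walk from origin (0, 0):
  seg 1: up by d3 = 1 → (0, 1)
  seg 2: right by d2 = 3 → (3, 1)
  seg 3: left by d6 = 3/2 → (3/2, 1)
  seg 4: down by d9 = -5 → (3/2, 6)
  seg 5: left by d2 = 3 → (-3/2, 6)
  seg 6: down by d2 = 3 → (-3/2, 3)

d6 = 3/2
d7 = 31/2
d8 = 6
d9 = -5
endpoint = (-3/2, 3)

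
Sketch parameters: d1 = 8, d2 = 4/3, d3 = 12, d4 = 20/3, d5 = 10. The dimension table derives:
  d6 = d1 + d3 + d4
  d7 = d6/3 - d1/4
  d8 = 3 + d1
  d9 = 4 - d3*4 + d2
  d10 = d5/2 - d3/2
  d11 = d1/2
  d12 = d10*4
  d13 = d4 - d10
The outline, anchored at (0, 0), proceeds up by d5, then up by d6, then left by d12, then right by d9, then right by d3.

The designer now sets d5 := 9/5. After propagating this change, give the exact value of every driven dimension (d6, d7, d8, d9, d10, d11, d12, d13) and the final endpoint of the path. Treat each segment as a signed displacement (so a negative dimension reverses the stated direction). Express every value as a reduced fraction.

d6 = 80/3
d7 = 62/9
d8 = 11
d9 = -128/3
d10 = -51/10
d11 = 4
d12 = -102/5
d13 = 353/30
endpoint = (-154/15, 427/15)

Apply edit: d5 := 9/5
  d6 = d1 + d3 + d4 = 80/3
  d7 = d6/3 - d1/4 = 62/9
  d8 = 3 + d1 = 11
  d9 = 4 - d3*4 + d2 = -128/3
  d10 = d5/2 - d3/2 = -51/10
  d11 = d1/2 = 4
  d12 = d10*4 = -102/5
  d13 = d4 - d10 = 353/30
Walk from origin (0, 0):
  seg 1: up by d5 = 9/5 → (0, 9/5)
  seg 2: up by d6 = 80/3 → (0, 427/15)
  seg 3: left by d12 = -102/5 → (102/5, 427/15)
  seg 4: right by d9 = -128/3 → (-334/15, 427/15)
  seg 5: right by d3 = 12 → (-154/15, 427/15)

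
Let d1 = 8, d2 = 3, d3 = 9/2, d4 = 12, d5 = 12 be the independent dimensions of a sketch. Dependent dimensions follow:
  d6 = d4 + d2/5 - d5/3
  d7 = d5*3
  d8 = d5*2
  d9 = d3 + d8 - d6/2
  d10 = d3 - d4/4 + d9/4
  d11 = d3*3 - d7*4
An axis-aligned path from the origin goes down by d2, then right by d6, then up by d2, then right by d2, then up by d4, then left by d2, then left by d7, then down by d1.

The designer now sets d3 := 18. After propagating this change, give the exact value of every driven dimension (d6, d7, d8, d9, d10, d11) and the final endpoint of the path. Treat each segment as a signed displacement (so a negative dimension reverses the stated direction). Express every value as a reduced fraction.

d6 = 43/5
d7 = 36
d8 = 24
d9 = 377/10
d10 = 977/40
d11 = -90
endpoint = (-137/5, 4)

Apply edit: d3 := 18
  d6 = d4 + d2/5 - d5/3 = 43/5
  d7 = d5*3 = 36
  d8 = d5*2 = 24
  d9 = d3 + d8 - d6/2 = 377/10
  d10 = d3 - d4/4 + d9/4 = 977/40
  d11 = d3*3 - d7*4 = -90
Walk from origin (0, 0):
  seg 1: down by d2 = 3 → (0, -3)
  seg 2: right by d6 = 43/5 → (43/5, -3)
  seg 3: up by d2 = 3 → (43/5, 0)
  seg 4: right by d2 = 3 → (58/5, 0)
  seg 5: up by d4 = 12 → (58/5, 12)
  seg 6: left by d2 = 3 → (43/5, 12)
  seg 7: left by d7 = 36 → (-137/5, 12)
  seg 8: down by d1 = 8 → (-137/5, 4)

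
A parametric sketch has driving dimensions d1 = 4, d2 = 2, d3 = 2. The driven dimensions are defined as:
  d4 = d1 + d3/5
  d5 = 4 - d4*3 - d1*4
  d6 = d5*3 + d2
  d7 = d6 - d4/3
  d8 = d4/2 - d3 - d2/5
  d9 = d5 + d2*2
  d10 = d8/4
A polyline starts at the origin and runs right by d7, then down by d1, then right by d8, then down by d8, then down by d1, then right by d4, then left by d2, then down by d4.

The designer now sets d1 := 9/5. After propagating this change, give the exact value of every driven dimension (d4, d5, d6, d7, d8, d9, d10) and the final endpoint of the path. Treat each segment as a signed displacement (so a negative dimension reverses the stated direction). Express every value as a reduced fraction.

d4 = 11/5
d5 = -49/5
d6 = -137/5
d7 = -422/15
d8 = -13/10
d9 = -29/5
d10 = -13/40
endpoint = (-877/30, -9/2)

Apply edit: d1 := 9/5
  d4 = d1 + d3/5 = 11/5
  d5 = 4 - d4*3 - d1*4 = -49/5
  d6 = d5*3 + d2 = -137/5
  d7 = d6 - d4/3 = -422/15
  d8 = d4/2 - d3 - d2/5 = -13/10
  d9 = d5 + d2*2 = -29/5
  d10 = d8/4 = -13/40
Walk from origin (0, 0):
  seg 1: right by d7 = -422/15 → (-422/15, 0)
  seg 2: down by d1 = 9/5 → (-422/15, -9/5)
  seg 3: right by d8 = -13/10 → (-883/30, -9/5)
  seg 4: down by d8 = -13/10 → (-883/30, -1/2)
  seg 5: down by d1 = 9/5 → (-883/30, -23/10)
  seg 6: right by d4 = 11/5 → (-817/30, -23/10)
  seg 7: left by d2 = 2 → (-877/30, -23/10)
  seg 8: down by d4 = 11/5 → (-877/30, -9/2)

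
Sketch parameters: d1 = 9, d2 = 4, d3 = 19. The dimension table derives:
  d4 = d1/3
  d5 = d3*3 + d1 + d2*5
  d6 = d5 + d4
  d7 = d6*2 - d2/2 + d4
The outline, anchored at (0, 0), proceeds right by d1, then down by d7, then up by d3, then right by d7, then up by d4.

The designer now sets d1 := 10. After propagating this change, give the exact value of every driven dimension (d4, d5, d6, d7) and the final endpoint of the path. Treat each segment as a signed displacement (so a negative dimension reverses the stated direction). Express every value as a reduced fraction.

Apply edit: d1 := 10
  d4 = d1/3 = 10/3
  d5 = d3*3 + d1 + d2*5 = 87
  d6 = d5 + d4 = 271/3
  d7 = d6*2 - d2/2 + d4 = 182
Walk from origin (0, 0):
  seg 1: right by d1 = 10 → (10, 0)
  seg 2: down by d7 = 182 → (10, -182)
  seg 3: up by d3 = 19 → (10, -163)
  seg 4: right by d7 = 182 → (192, -163)
  seg 5: up by d4 = 10/3 → (192, -479/3)

d4 = 10/3
d5 = 87
d6 = 271/3
d7 = 182
endpoint = (192, -479/3)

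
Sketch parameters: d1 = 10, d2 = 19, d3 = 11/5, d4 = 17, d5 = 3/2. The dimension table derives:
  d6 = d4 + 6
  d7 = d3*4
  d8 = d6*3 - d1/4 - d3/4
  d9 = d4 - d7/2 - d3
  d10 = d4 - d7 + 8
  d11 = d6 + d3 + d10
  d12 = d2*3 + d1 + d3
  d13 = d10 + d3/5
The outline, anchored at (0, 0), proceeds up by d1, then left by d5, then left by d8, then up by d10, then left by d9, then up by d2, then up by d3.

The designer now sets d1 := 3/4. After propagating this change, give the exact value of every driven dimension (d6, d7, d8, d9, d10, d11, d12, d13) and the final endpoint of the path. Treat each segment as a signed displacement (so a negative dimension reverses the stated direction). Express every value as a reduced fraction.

Apply edit: d1 := 3/4
  d6 = d4 + 6 = 23
  d7 = d3*4 = 44/5
  d8 = d6*3 - d1/4 - d3/4 = 5461/80
  d9 = d4 - d7/2 - d3 = 52/5
  d10 = d4 - d7 + 8 = 81/5
  d11 = d6 + d3 + d10 = 207/5
  d12 = d2*3 + d1 + d3 = 1199/20
  d13 = d10 + d3/5 = 416/25
Walk from origin (0, 0):
  seg 1: up by d1 = 3/4 → (0, 3/4)
  seg 2: left by d5 = 3/2 → (-3/2, 3/4)
  seg 3: left by d8 = 5461/80 → (-5581/80, 3/4)
  seg 4: up by d10 = 81/5 → (-5581/80, 339/20)
  seg 5: left by d9 = 52/5 → (-6413/80, 339/20)
  seg 6: up by d2 = 19 → (-6413/80, 719/20)
  seg 7: up by d3 = 11/5 → (-6413/80, 763/20)

d6 = 23
d7 = 44/5
d8 = 5461/80
d9 = 52/5
d10 = 81/5
d11 = 207/5
d12 = 1199/20
d13 = 416/25
endpoint = (-6413/80, 763/20)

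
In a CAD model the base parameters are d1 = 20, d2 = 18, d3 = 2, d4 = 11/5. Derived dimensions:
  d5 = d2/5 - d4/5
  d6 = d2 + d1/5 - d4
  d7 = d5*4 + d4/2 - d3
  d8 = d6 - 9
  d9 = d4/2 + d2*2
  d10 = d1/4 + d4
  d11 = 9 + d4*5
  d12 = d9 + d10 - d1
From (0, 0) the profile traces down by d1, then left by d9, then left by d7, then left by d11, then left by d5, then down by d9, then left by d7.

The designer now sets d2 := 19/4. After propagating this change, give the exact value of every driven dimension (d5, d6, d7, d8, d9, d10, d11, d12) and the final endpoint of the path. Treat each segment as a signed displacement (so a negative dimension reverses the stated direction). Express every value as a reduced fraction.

d5 = 51/100
d6 = 131/20
d7 = 57/50
d8 = -49/20
d9 = 53/5
d10 = 36/5
d11 = 20
d12 = -11/5
endpoint = (-3339/100, -153/5)

Apply edit: d2 := 19/4
  d5 = d2/5 - d4/5 = 51/100
  d6 = d2 + d1/5 - d4 = 131/20
  d7 = d5*4 + d4/2 - d3 = 57/50
  d8 = d6 - 9 = -49/20
  d9 = d4/2 + d2*2 = 53/5
  d10 = d1/4 + d4 = 36/5
  d11 = 9 + d4*5 = 20
  d12 = d9 + d10 - d1 = -11/5
Walk from origin (0, 0):
  seg 1: down by d1 = 20 → (0, -20)
  seg 2: left by d9 = 53/5 → (-53/5, -20)
  seg 3: left by d7 = 57/50 → (-587/50, -20)
  seg 4: left by d11 = 20 → (-1587/50, -20)
  seg 5: left by d5 = 51/100 → (-129/4, -20)
  seg 6: down by d9 = 53/5 → (-129/4, -153/5)
  seg 7: left by d7 = 57/50 → (-3339/100, -153/5)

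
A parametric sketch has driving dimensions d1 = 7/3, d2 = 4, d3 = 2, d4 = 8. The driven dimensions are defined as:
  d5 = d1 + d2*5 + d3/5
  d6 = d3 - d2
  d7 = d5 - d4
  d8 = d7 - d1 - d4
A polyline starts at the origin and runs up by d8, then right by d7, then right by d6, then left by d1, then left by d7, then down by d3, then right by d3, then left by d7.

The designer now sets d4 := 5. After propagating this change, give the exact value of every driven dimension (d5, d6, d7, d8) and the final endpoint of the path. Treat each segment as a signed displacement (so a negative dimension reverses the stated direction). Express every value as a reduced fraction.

d5 = 341/15
d6 = -2
d7 = 266/15
d8 = 52/5
endpoint = (-301/15, 42/5)

Apply edit: d4 := 5
  d5 = d1 + d2*5 + d3/5 = 341/15
  d6 = d3 - d2 = -2
  d7 = d5 - d4 = 266/15
  d8 = d7 - d1 - d4 = 52/5
Walk from origin (0, 0):
  seg 1: up by d8 = 52/5 → (0, 52/5)
  seg 2: right by d7 = 266/15 → (266/15, 52/5)
  seg 3: right by d6 = -2 → (236/15, 52/5)
  seg 4: left by d1 = 7/3 → (67/5, 52/5)
  seg 5: left by d7 = 266/15 → (-13/3, 52/5)
  seg 6: down by d3 = 2 → (-13/3, 42/5)
  seg 7: right by d3 = 2 → (-7/3, 42/5)
  seg 8: left by d7 = 266/15 → (-301/15, 42/5)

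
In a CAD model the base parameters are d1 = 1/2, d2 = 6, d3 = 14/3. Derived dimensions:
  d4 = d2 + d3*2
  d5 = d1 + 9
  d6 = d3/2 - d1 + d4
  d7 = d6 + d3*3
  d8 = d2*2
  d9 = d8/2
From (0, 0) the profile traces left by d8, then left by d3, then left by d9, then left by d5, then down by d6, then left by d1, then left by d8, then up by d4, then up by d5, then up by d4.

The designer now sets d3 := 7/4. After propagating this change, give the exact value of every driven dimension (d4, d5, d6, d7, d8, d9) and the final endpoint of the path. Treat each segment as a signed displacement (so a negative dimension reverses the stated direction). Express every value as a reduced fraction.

Apply edit: d3 := 7/4
  d4 = d2 + d3*2 = 19/2
  d5 = d1 + 9 = 19/2
  d6 = d3/2 - d1 + d4 = 79/8
  d7 = d6 + d3*3 = 121/8
  d8 = d2*2 = 12
  d9 = d8/2 = 6
Walk from origin (0, 0):
  seg 1: left by d8 = 12 → (-12, 0)
  seg 2: left by d3 = 7/4 → (-55/4, 0)
  seg 3: left by d9 = 6 → (-79/4, 0)
  seg 4: left by d5 = 19/2 → (-117/4, 0)
  seg 5: down by d6 = 79/8 → (-117/4, -79/8)
  seg 6: left by d1 = 1/2 → (-119/4, -79/8)
  seg 7: left by d8 = 12 → (-167/4, -79/8)
  seg 8: up by d4 = 19/2 → (-167/4, -3/8)
  seg 9: up by d5 = 19/2 → (-167/4, 73/8)
  seg 10: up by d4 = 19/2 → (-167/4, 149/8)

d4 = 19/2
d5 = 19/2
d6 = 79/8
d7 = 121/8
d8 = 12
d9 = 6
endpoint = (-167/4, 149/8)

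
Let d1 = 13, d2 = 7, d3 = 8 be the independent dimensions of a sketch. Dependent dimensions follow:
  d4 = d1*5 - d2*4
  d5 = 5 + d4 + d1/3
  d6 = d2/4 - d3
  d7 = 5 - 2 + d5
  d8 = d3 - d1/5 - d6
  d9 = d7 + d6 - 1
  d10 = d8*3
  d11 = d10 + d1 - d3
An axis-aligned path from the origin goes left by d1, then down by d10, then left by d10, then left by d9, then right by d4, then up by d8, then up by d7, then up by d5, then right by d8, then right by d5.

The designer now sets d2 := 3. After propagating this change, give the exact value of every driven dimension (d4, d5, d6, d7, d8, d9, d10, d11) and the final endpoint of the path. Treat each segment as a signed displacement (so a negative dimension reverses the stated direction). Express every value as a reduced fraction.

Apply edit: d2 := 3
  d4 = d1*5 - d2*4 = 53
  d5 = 5 + d4 + d1/3 = 187/3
  d6 = d2/4 - d3 = -29/4
  d7 = 5 - 2 + d5 = 196/3
  d8 = d3 - d1/5 - d6 = 253/20
  d9 = d7 + d6 - 1 = 685/12
  d10 = d8*3 = 759/20
  d11 = d10 + d1 - d3 = 859/20
Walk from origin (0, 0):
  seg 1: left by d1 = 13 → (-13, 0)
  seg 2: down by d10 = 759/20 → (-13, -759/20)
  seg 3: left by d10 = 759/20 → (-1019/20, -759/20)
  seg 4: left by d9 = 685/12 → (-3241/30, -759/20)
  seg 5: right by d4 = 53 → (-1651/30, -759/20)
  seg 6: up by d8 = 253/20 → (-1651/30, -253/10)
  seg 7: up by d7 = 196/3 → (-1651/30, 1201/30)
  seg 8: up by d5 = 187/3 → (-1651/30, 3071/30)
  seg 9: right by d8 = 253/20 → (-2543/60, 3071/30)
  seg 10: right by d5 = 187/3 → (399/20, 3071/30)

d4 = 53
d5 = 187/3
d6 = -29/4
d7 = 196/3
d8 = 253/20
d9 = 685/12
d10 = 759/20
d11 = 859/20
endpoint = (399/20, 3071/30)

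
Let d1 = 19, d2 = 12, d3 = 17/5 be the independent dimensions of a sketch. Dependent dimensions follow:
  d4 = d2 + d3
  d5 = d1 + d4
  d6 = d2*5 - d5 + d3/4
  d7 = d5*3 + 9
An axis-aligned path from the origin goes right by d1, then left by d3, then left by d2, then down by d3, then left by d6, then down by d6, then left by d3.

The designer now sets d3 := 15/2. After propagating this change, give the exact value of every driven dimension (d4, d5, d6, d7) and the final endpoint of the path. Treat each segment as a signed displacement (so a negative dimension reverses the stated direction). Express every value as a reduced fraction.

Apply edit: d3 := 15/2
  d4 = d2 + d3 = 39/2
  d5 = d1 + d4 = 77/2
  d6 = d2*5 - d5 + d3/4 = 187/8
  d7 = d5*3 + 9 = 249/2
Walk from origin (0, 0):
  seg 1: right by d1 = 19 → (19, 0)
  seg 2: left by d3 = 15/2 → (23/2, 0)
  seg 3: left by d2 = 12 → (-1/2, 0)
  seg 4: down by d3 = 15/2 → (-1/2, -15/2)
  seg 5: left by d6 = 187/8 → (-191/8, -15/2)
  seg 6: down by d6 = 187/8 → (-191/8, -247/8)
  seg 7: left by d3 = 15/2 → (-251/8, -247/8)

d4 = 39/2
d5 = 77/2
d6 = 187/8
d7 = 249/2
endpoint = (-251/8, -247/8)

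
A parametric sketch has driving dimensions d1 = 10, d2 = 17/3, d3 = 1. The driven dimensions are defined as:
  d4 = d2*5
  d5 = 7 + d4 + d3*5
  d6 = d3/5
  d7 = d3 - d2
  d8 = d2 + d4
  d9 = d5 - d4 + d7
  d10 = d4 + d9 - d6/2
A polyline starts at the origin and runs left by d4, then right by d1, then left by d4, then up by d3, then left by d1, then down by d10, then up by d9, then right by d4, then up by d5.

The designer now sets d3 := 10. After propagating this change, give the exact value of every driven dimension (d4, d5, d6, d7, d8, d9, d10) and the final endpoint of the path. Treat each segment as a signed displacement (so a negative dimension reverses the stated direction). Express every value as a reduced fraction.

d4 = 85/3
d5 = 256/3
d6 = 2
d7 = 13/3
d8 = 34
d9 = 184/3
d10 = 266/3
endpoint = (-85/3, 68)

Apply edit: d3 := 10
  d4 = d2*5 = 85/3
  d5 = 7 + d4 + d3*5 = 256/3
  d6 = d3/5 = 2
  d7 = d3 - d2 = 13/3
  d8 = d2 + d4 = 34
  d9 = d5 - d4 + d7 = 184/3
  d10 = d4 + d9 - d6/2 = 266/3
Walk from origin (0, 0):
  seg 1: left by d4 = 85/3 → (-85/3, 0)
  seg 2: right by d1 = 10 → (-55/3, 0)
  seg 3: left by d4 = 85/3 → (-140/3, 0)
  seg 4: up by d3 = 10 → (-140/3, 10)
  seg 5: left by d1 = 10 → (-170/3, 10)
  seg 6: down by d10 = 266/3 → (-170/3, -236/3)
  seg 7: up by d9 = 184/3 → (-170/3, -52/3)
  seg 8: right by d4 = 85/3 → (-85/3, -52/3)
  seg 9: up by d5 = 256/3 → (-85/3, 68)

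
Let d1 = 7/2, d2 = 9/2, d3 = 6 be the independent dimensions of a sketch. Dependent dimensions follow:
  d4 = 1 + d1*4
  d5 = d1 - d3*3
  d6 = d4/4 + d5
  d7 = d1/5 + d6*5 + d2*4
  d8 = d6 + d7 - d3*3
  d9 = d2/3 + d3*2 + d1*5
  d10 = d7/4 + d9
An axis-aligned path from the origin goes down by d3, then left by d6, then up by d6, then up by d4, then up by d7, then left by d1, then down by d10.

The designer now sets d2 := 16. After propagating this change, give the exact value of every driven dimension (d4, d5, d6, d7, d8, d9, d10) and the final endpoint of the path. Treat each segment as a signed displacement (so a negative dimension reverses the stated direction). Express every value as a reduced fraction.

d4 = 15
d5 = -29/2
d6 = -43/4
d7 = 219/20
d8 = -89/5
d9 = 209/6
d10 = 9017/240
endpoint = (29/4, -6809/240)

Apply edit: d2 := 16
  d4 = 1 + d1*4 = 15
  d5 = d1 - d3*3 = -29/2
  d6 = d4/4 + d5 = -43/4
  d7 = d1/5 + d6*5 + d2*4 = 219/20
  d8 = d6 + d7 - d3*3 = -89/5
  d9 = d2/3 + d3*2 + d1*5 = 209/6
  d10 = d7/4 + d9 = 9017/240
Walk from origin (0, 0):
  seg 1: down by d3 = 6 → (0, -6)
  seg 2: left by d6 = -43/4 → (43/4, -6)
  seg 3: up by d6 = -43/4 → (43/4, -67/4)
  seg 4: up by d4 = 15 → (43/4, -7/4)
  seg 5: up by d7 = 219/20 → (43/4, 46/5)
  seg 6: left by d1 = 7/2 → (29/4, 46/5)
  seg 7: down by d10 = 9017/240 → (29/4, -6809/240)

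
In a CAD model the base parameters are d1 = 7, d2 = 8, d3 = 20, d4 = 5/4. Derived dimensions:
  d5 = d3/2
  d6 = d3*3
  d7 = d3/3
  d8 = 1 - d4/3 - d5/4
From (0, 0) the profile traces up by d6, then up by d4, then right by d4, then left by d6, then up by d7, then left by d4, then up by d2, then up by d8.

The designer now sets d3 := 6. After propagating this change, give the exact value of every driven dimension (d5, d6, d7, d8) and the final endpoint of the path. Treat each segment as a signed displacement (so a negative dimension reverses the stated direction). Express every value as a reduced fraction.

Apply edit: d3 := 6
  d5 = d3/2 = 3
  d6 = d3*3 = 18
  d7 = d3/3 = 2
  d8 = 1 - d4/3 - d5/4 = -1/6
Walk from origin (0, 0):
  seg 1: up by d6 = 18 → (0, 18)
  seg 2: up by d4 = 5/4 → (0, 77/4)
  seg 3: right by d4 = 5/4 → (5/4, 77/4)
  seg 4: left by d6 = 18 → (-67/4, 77/4)
  seg 5: up by d7 = 2 → (-67/4, 85/4)
  seg 6: left by d4 = 5/4 → (-18, 85/4)
  seg 7: up by d2 = 8 → (-18, 117/4)
  seg 8: up by d8 = -1/6 → (-18, 349/12)

d5 = 3
d6 = 18
d7 = 2
d8 = -1/6
endpoint = (-18, 349/12)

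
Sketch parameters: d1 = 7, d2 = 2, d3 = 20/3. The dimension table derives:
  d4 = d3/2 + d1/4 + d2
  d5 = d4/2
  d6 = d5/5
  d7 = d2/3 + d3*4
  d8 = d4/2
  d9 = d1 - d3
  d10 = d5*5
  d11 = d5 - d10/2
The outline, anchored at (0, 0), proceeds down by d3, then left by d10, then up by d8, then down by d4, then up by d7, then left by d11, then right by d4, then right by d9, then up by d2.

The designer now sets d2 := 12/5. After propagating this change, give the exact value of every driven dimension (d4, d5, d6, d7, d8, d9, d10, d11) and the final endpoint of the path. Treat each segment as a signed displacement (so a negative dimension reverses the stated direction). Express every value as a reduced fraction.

Apply edit: d2 := 12/5
  d4 = d3/2 + d1/4 + d2 = 449/60
  d5 = d4/2 = 449/120
  d6 = d5/5 = 449/600
  d7 = d2/3 + d3*4 = 412/15
  d8 = d4/2 = 449/120
  d9 = d1 - d3 = 1/3
  d10 = d5*5 = 449/24
  d11 = d5 - d10/2 = -449/80
Walk from origin (0, 0):
  seg 1: down by d3 = 20/3 → (0, -20/3)
  seg 2: left by d10 = 449/24 → (-449/24, -20/3)
  seg 3: up by d8 = 449/120 → (-449/24, -117/40)
  seg 4: down by d4 = 449/60 → (-449/24, -1249/120)
  seg 5: up by d7 = 412/15 → (-449/24, 2047/120)
  seg 6: left by d11 = -449/80 → (-3143/240, 2047/120)
  seg 7: right by d4 = 449/60 → (-449/80, 2047/120)
  seg 8: right by d9 = 1/3 → (-1267/240, 2047/120)
  seg 9: up by d2 = 12/5 → (-1267/240, 467/24)

d4 = 449/60
d5 = 449/120
d6 = 449/600
d7 = 412/15
d8 = 449/120
d9 = 1/3
d10 = 449/24
d11 = -449/80
endpoint = (-1267/240, 467/24)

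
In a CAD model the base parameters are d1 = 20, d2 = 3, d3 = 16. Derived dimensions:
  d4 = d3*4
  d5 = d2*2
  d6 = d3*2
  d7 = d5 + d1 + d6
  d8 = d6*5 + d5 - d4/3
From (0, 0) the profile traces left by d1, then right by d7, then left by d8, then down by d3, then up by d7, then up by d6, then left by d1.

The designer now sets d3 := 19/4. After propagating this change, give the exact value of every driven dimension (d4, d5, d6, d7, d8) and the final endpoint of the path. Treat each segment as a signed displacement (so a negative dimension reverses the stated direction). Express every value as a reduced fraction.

d4 = 19
d5 = 6
d6 = 19/2
d7 = 71/2
d8 = 283/6
endpoint = (-155/3, 161/4)

Apply edit: d3 := 19/4
  d4 = d3*4 = 19
  d5 = d2*2 = 6
  d6 = d3*2 = 19/2
  d7 = d5 + d1 + d6 = 71/2
  d8 = d6*5 + d5 - d4/3 = 283/6
Walk from origin (0, 0):
  seg 1: left by d1 = 20 → (-20, 0)
  seg 2: right by d7 = 71/2 → (31/2, 0)
  seg 3: left by d8 = 283/6 → (-95/3, 0)
  seg 4: down by d3 = 19/4 → (-95/3, -19/4)
  seg 5: up by d7 = 71/2 → (-95/3, 123/4)
  seg 6: up by d6 = 19/2 → (-95/3, 161/4)
  seg 7: left by d1 = 20 → (-155/3, 161/4)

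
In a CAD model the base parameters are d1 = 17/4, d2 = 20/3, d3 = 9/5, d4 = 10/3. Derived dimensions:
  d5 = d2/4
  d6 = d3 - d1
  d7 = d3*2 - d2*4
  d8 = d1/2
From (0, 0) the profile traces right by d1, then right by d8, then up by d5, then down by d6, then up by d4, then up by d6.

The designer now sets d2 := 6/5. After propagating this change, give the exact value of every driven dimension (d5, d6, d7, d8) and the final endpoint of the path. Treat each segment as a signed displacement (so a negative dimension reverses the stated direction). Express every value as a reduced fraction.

Apply edit: d2 := 6/5
  d5 = d2/4 = 3/10
  d6 = d3 - d1 = -49/20
  d7 = d3*2 - d2*4 = -6/5
  d8 = d1/2 = 17/8
Walk from origin (0, 0):
  seg 1: right by d1 = 17/4 → (17/4, 0)
  seg 2: right by d8 = 17/8 → (51/8, 0)
  seg 3: up by d5 = 3/10 → (51/8, 3/10)
  seg 4: down by d6 = -49/20 → (51/8, 11/4)
  seg 5: up by d4 = 10/3 → (51/8, 73/12)
  seg 6: up by d6 = -49/20 → (51/8, 109/30)

d5 = 3/10
d6 = -49/20
d7 = -6/5
d8 = 17/8
endpoint = (51/8, 109/30)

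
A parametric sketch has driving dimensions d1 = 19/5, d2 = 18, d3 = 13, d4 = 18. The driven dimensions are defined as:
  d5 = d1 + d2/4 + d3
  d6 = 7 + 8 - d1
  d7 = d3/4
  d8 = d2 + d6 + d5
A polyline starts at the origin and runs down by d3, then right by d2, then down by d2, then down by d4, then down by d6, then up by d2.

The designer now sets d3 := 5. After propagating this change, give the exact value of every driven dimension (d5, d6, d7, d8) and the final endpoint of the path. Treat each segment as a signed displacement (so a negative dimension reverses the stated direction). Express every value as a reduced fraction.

d5 = 133/10
d6 = 56/5
d7 = 5/4
d8 = 85/2
endpoint = (18, -171/5)

Apply edit: d3 := 5
  d5 = d1 + d2/4 + d3 = 133/10
  d6 = 7 + 8 - d1 = 56/5
  d7 = d3/4 = 5/4
  d8 = d2 + d6 + d5 = 85/2
Walk from origin (0, 0):
  seg 1: down by d3 = 5 → (0, -5)
  seg 2: right by d2 = 18 → (18, -5)
  seg 3: down by d2 = 18 → (18, -23)
  seg 4: down by d4 = 18 → (18, -41)
  seg 5: down by d6 = 56/5 → (18, -261/5)
  seg 6: up by d2 = 18 → (18, -171/5)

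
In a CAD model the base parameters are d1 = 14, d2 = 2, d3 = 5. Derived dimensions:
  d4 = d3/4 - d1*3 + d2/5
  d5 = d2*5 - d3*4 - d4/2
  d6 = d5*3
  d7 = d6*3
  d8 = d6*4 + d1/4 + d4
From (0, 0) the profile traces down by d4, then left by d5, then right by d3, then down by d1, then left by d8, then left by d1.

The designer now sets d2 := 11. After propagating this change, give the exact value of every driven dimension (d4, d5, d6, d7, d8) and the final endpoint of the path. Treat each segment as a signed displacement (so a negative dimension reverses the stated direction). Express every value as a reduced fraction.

Apply edit: d2 := 11
  d4 = d3/4 - d1*3 + d2/5 = -771/20
  d5 = d2*5 - d3*4 - d4/2 = 2171/40
  d6 = d5*3 = 6513/40
  d7 = d6*3 = 19539/40
  d8 = d6*4 + d1/4 + d4 = 2465/4
Walk from origin (0, 0):
  seg 1: down by d4 = -771/20 → (0, 771/20)
  seg 2: left by d5 = 2171/40 → (-2171/40, 771/20)
  seg 3: right by d3 = 5 → (-1971/40, 771/20)
  seg 4: down by d1 = 14 → (-1971/40, 491/20)
  seg 5: left by d8 = 2465/4 → (-26621/40, 491/20)
  seg 6: left by d1 = 14 → (-27181/40, 491/20)

d4 = -771/20
d5 = 2171/40
d6 = 6513/40
d7 = 19539/40
d8 = 2465/4
endpoint = (-27181/40, 491/20)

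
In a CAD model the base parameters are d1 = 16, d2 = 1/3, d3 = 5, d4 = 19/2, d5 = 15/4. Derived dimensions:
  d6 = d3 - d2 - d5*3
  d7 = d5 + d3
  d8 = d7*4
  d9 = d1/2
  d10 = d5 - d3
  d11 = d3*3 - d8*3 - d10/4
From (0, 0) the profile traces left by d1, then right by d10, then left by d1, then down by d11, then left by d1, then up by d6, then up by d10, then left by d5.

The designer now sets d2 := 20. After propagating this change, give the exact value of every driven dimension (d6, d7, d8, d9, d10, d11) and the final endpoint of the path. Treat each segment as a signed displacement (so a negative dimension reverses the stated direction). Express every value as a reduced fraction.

Apply edit: d2 := 20
  d6 = d3 - d2 - d5*3 = -105/4
  d7 = d5 + d3 = 35/4
  d8 = d7*4 = 35
  d9 = d1/2 = 8
  d10 = d5 - d3 = -5/4
  d11 = d3*3 - d8*3 - d10/4 = -1435/16
Walk from origin (0, 0):
  seg 1: left by d1 = 16 → (-16, 0)
  seg 2: right by d10 = -5/4 → (-69/4, 0)
  seg 3: left by d1 = 16 → (-133/4, 0)
  seg 4: down by d11 = -1435/16 → (-133/4, 1435/16)
  seg 5: left by d1 = 16 → (-197/4, 1435/16)
  seg 6: up by d6 = -105/4 → (-197/4, 1015/16)
  seg 7: up by d10 = -5/4 → (-197/4, 995/16)
  seg 8: left by d5 = 15/4 → (-53, 995/16)

d6 = -105/4
d7 = 35/4
d8 = 35
d9 = 8
d10 = -5/4
d11 = -1435/16
endpoint = (-53, 995/16)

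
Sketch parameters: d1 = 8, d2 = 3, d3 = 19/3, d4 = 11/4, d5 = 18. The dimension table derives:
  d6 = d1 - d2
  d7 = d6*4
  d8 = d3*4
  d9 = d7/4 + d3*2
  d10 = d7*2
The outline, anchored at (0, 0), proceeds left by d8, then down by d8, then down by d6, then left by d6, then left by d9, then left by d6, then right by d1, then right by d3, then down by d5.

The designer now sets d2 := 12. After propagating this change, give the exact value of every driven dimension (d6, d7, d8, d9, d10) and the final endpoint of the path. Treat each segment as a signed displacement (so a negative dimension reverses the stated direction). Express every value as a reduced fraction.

d6 = -4
d7 = -16
d8 = 76/3
d9 = 26/3
d10 = -32
endpoint = (-35/3, -118/3)

Apply edit: d2 := 12
  d6 = d1 - d2 = -4
  d7 = d6*4 = -16
  d8 = d3*4 = 76/3
  d9 = d7/4 + d3*2 = 26/3
  d10 = d7*2 = -32
Walk from origin (0, 0):
  seg 1: left by d8 = 76/3 → (-76/3, 0)
  seg 2: down by d8 = 76/3 → (-76/3, -76/3)
  seg 3: down by d6 = -4 → (-76/3, -64/3)
  seg 4: left by d6 = -4 → (-64/3, -64/3)
  seg 5: left by d9 = 26/3 → (-30, -64/3)
  seg 6: left by d6 = -4 → (-26, -64/3)
  seg 7: right by d1 = 8 → (-18, -64/3)
  seg 8: right by d3 = 19/3 → (-35/3, -64/3)
  seg 9: down by d5 = 18 → (-35/3, -118/3)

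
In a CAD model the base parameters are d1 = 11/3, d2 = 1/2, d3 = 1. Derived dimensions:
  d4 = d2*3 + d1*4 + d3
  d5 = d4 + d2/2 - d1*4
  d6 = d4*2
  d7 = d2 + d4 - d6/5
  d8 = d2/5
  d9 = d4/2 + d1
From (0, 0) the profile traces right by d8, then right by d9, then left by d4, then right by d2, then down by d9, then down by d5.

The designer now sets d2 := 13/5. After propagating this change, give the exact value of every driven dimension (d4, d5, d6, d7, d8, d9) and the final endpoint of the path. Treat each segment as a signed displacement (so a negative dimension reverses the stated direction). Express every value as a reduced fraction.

Apply edit: d2 := 13/5
  d4 = d2*3 + d1*4 + d3 = 352/15
  d5 = d4 + d2/2 - d1*4 = 101/10
  d6 = d4*2 = 704/15
  d7 = d2 + d4 - d6/5 = 417/25
  d8 = d2/5 = 13/25
  d9 = d4/2 + d1 = 77/5
Walk from origin (0, 0):
  seg 1: right by d8 = 13/25 → (13/25, 0)
  seg 2: right by d9 = 77/5 → (398/25, 0)
  seg 3: left by d4 = 352/15 → (-566/75, 0)
  seg 4: right by d2 = 13/5 → (-371/75, 0)
  seg 5: down by d9 = 77/5 → (-371/75, -77/5)
  seg 6: down by d5 = 101/10 → (-371/75, -51/2)

d4 = 352/15
d5 = 101/10
d6 = 704/15
d7 = 417/25
d8 = 13/25
d9 = 77/5
endpoint = (-371/75, -51/2)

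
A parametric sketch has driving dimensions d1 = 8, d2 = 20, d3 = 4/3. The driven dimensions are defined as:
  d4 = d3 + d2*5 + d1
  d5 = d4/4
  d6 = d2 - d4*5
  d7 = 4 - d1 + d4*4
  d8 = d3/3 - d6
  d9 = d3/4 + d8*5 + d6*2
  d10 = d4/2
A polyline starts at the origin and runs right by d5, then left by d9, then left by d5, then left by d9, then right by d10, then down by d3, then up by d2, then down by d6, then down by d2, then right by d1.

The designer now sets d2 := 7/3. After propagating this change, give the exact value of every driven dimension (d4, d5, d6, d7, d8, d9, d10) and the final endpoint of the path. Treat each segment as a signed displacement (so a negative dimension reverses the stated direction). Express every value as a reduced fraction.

d4 = 21
d5 = 21/4
d6 = -308/3
d7 = 80
d8 = 928/9
d9 = 2795/9
d10 = 21/2
endpoint = (-10847/18, 304/3)

Apply edit: d2 := 7/3
  d4 = d3 + d2*5 + d1 = 21
  d5 = d4/4 = 21/4
  d6 = d2 - d4*5 = -308/3
  d7 = 4 - d1 + d4*4 = 80
  d8 = d3/3 - d6 = 928/9
  d9 = d3/4 + d8*5 + d6*2 = 2795/9
  d10 = d4/2 = 21/2
Walk from origin (0, 0):
  seg 1: right by d5 = 21/4 → (21/4, 0)
  seg 2: left by d9 = 2795/9 → (-10991/36, 0)
  seg 3: left by d5 = 21/4 → (-2795/9, 0)
  seg 4: left by d9 = 2795/9 → (-5590/9, 0)
  seg 5: right by d10 = 21/2 → (-10991/18, 0)
  seg 6: down by d3 = 4/3 → (-10991/18, -4/3)
  seg 7: up by d2 = 7/3 → (-10991/18, 1)
  seg 8: down by d6 = -308/3 → (-10991/18, 311/3)
  seg 9: down by d2 = 7/3 → (-10991/18, 304/3)
  seg 10: right by d1 = 8 → (-10847/18, 304/3)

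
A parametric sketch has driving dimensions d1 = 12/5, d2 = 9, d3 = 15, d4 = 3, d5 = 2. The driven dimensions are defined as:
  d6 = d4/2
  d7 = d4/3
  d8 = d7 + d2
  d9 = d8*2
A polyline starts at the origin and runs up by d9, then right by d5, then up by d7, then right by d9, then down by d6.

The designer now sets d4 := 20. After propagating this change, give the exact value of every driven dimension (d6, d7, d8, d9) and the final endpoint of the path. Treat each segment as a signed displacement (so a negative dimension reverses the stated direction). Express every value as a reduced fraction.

d6 = 10
d7 = 20/3
d8 = 47/3
d9 = 94/3
endpoint = (100/3, 28)

Apply edit: d4 := 20
  d6 = d4/2 = 10
  d7 = d4/3 = 20/3
  d8 = d7 + d2 = 47/3
  d9 = d8*2 = 94/3
Walk from origin (0, 0):
  seg 1: up by d9 = 94/3 → (0, 94/3)
  seg 2: right by d5 = 2 → (2, 94/3)
  seg 3: up by d7 = 20/3 → (2, 38)
  seg 4: right by d9 = 94/3 → (100/3, 38)
  seg 5: down by d6 = 10 → (100/3, 28)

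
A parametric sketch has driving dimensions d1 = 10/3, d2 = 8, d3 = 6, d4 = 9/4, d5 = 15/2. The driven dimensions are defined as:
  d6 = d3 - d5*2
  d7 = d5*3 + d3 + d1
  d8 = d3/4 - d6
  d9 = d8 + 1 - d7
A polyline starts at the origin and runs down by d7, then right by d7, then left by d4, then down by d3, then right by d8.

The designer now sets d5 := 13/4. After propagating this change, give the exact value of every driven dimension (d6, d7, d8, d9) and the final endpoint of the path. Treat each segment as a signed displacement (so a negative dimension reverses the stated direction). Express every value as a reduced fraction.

Apply edit: d5 := 13/4
  d6 = d3 - d5*2 = -1/2
  d7 = d5*3 + d3 + d1 = 229/12
  d8 = d3/4 - d6 = 2
  d9 = d8 + 1 - d7 = -193/12
Walk from origin (0, 0):
  seg 1: down by d7 = 229/12 → (0, -229/12)
  seg 2: right by d7 = 229/12 → (229/12, -229/12)
  seg 3: left by d4 = 9/4 → (101/6, -229/12)
  seg 4: down by d3 = 6 → (101/6, -301/12)
  seg 5: right by d8 = 2 → (113/6, -301/12)

d6 = -1/2
d7 = 229/12
d8 = 2
d9 = -193/12
endpoint = (113/6, -301/12)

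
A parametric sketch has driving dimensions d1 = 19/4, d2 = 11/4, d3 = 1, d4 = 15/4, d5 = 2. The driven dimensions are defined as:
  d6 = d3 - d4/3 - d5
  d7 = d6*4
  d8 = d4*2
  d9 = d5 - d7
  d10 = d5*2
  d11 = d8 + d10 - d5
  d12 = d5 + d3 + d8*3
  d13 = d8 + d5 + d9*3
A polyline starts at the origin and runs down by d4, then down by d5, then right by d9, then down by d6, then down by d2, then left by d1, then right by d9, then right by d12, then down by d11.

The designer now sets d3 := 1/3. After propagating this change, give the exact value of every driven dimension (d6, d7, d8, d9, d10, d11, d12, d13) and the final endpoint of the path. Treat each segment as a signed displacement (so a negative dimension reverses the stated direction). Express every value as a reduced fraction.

d6 = -35/12
d7 = -35/3
d8 = 15/2
d9 = 41/3
d10 = 4
d11 = 19/2
d12 = 149/6
d13 = 101/2
endpoint = (569/12, -181/12)

Apply edit: d3 := 1/3
  d6 = d3 - d4/3 - d5 = -35/12
  d7 = d6*4 = -35/3
  d8 = d4*2 = 15/2
  d9 = d5 - d7 = 41/3
  d10 = d5*2 = 4
  d11 = d8 + d10 - d5 = 19/2
  d12 = d5 + d3 + d8*3 = 149/6
  d13 = d8 + d5 + d9*3 = 101/2
Walk from origin (0, 0):
  seg 1: down by d4 = 15/4 → (0, -15/4)
  seg 2: down by d5 = 2 → (0, -23/4)
  seg 3: right by d9 = 41/3 → (41/3, -23/4)
  seg 4: down by d6 = -35/12 → (41/3, -17/6)
  seg 5: down by d2 = 11/4 → (41/3, -67/12)
  seg 6: left by d1 = 19/4 → (107/12, -67/12)
  seg 7: right by d9 = 41/3 → (271/12, -67/12)
  seg 8: right by d12 = 149/6 → (569/12, -67/12)
  seg 9: down by d11 = 19/2 → (569/12, -181/12)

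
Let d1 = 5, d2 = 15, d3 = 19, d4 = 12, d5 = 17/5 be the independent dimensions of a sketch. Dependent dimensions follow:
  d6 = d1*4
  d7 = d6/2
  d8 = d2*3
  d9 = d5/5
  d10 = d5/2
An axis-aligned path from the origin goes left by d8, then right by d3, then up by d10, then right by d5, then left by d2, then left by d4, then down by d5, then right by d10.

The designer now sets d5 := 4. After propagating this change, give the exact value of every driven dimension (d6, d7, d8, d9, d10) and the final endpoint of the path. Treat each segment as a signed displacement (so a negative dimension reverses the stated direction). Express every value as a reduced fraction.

Apply edit: d5 := 4
  d6 = d1*4 = 20
  d7 = d6/2 = 10
  d8 = d2*3 = 45
  d9 = d5/5 = 4/5
  d10 = d5/2 = 2
Walk from origin (0, 0):
  seg 1: left by d8 = 45 → (-45, 0)
  seg 2: right by d3 = 19 → (-26, 0)
  seg 3: up by d10 = 2 → (-26, 2)
  seg 4: right by d5 = 4 → (-22, 2)
  seg 5: left by d2 = 15 → (-37, 2)
  seg 6: left by d4 = 12 → (-49, 2)
  seg 7: down by d5 = 4 → (-49, -2)
  seg 8: right by d10 = 2 → (-47, -2)

d6 = 20
d7 = 10
d8 = 45
d9 = 4/5
d10 = 2
endpoint = (-47, -2)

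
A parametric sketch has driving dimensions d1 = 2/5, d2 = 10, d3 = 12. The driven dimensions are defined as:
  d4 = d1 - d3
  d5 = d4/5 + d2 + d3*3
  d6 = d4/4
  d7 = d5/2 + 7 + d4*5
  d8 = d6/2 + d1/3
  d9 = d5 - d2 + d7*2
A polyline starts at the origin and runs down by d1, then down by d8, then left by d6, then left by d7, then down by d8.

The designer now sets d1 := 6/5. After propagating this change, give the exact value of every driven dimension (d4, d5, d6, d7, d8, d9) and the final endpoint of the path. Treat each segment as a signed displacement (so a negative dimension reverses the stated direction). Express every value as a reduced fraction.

d4 = -54/5
d5 = 1096/25
d6 = -27/10
d7 = -627/25
d8 = -19/20
d9 = -408/25
endpoint = (1389/50, 7/10)

Apply edit: d1 := 6/5
  d4 = d1 - d3 = -54/5
  d5 = d4/5 + d2 + d3*3 = 1096/25
  d6 = d4/4 = -27/10
  d7 = d5/2 + 7 + d4*5 = -627/25
  d8 = d6/2 + d1/3 = -19/20
  d9 = d5 - d2 + d7*2 = -408/25
Walk from origin (0, 0):
  seg 1: down by d1 = 6/5 → (0, -6/5)
  seg 2: down by d8 = -19/20 → (0, -1/4)
  seg 3: left by d6 = -27/10 → (27/10, -1/4)
  seg 4: left by d7 = -627/25 → (1389/50, -1/4)
  seg 5: down by d8 = -19/20 → (1389/50, 7/10)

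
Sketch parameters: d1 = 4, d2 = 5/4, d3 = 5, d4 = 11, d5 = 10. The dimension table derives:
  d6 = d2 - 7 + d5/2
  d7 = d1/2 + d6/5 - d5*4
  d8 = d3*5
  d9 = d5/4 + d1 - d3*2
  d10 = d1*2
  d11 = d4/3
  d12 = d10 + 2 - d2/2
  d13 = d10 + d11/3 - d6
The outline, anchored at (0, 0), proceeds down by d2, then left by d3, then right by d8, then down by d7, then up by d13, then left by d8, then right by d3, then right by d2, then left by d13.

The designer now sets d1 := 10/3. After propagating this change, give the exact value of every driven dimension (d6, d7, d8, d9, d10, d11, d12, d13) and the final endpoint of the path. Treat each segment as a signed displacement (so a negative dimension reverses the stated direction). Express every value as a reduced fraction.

Apply edit: d1 := 10/3
  d6 = d2 - 7 + d5/2 = -3/4
  d7 = d1/2 + d6/5 - d5*4 = -2309/60
  d8 = d3*5 = 25
  d9 = d5/4 + d1 - d3*2 = -25/6
  d10 = d1*2 = 20/3
  d11 = d4/3 = 11/3
  d12 = d10 + 2 - d2/2 = 193/24
  d13 = d10 + d11/3 - d6 = 311/36
Walk from origin (0, 0):
  seg 1: down by d2 = 5/4 → (0, -5/4)
  seg 2: left by d3 = 5 → (-5, -5/4)
  seg 3: right by d8 = 25 → (20, -5/4)
  seg 4: down by d7 = -2309/60 → (20, 1117/30)
  seg 5: up by d13 = 311/36 → (20, 8257/180)
  seg 6: left by d8 = 25 → (-5, 8257/180)
  seg 7: right by d3 = 5 → (0, 8257/180)
  seg 8: right by d2 = 5/4 → (5/4, 8257/180)
  seg 9: left by d13 = 311/36 → (-133/18, 8257/180)

d6 = -3/4
d7 = -2309/60
d8 = 25
d9 = -25/6
d10 = 20/3
d11 = 11/3
d12 = 193/24
d13 = 311/36
endpoint = (-133/18, 8257/180)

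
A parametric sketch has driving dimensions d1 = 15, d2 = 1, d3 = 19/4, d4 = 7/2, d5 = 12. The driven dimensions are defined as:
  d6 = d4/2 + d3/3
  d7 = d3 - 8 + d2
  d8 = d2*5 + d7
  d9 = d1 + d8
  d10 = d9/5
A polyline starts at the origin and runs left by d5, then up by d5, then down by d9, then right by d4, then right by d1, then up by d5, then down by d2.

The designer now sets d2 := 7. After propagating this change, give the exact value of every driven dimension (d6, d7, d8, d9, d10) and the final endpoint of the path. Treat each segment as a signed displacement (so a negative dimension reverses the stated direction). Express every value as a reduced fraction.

Apply edit: d2 := 7
  d6 = d4/2 + d3/3 = 10/3
  d7 = d3 - 8 + d2 = 15/4
  d8 = d2*5 + d7 = 155/4
  d9 = d1 + d8 = 215/4
  d10 = d9/5 = 43/4
Walk from origin (0, 0):
  seg 1: left by d5 = 12 → (-12, 0)
  seg 2: up by d5 = 12 → (-12, 12)
  seg 3: down by d9 = 215/4 → (-12, -167/4)
  seg 4: right by d4 = 7/2 → (-17/2, -167/4)
  seg 5: right by d1 = 15 → (13/2, -167/4)
  seg 6: up by d5 = 12 → (13/2, -119/4)
  seg 7: down by d2 = 7 → (13/2, -147/4)

d6 = 10/3
d7 = 15/4
d8 = 155/4
d9 = 215/4
d10 = 43/4
endpoint = (13/2, -147/4)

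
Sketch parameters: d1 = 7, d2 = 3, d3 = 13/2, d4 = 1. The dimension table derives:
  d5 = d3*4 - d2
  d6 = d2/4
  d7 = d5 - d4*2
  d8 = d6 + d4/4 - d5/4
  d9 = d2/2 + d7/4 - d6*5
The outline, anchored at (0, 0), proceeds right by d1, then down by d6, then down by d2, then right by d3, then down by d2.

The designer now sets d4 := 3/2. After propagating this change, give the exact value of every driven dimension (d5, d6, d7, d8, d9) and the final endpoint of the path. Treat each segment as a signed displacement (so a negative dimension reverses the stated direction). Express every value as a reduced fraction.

Apply edit: d4 := 3/2
  d5 = d3*4 - d2 = 23
  d6 = d2/4 = 3/4
  d7 = d5 - d4*2 = 20
  d8 = d6 + d4/4 - d5/4 = -37/8
  d9 = d2/2 + d7/4 - d6*5 = 11/4
Walk from origin (0, 0):
  seg 1: right by d1 = 7 → (7, 0)
  seg 2: down by d6 = 3/4 → (7, -3/4)
  seg 3: down by d2 = 3 → (7, -15/4)
  seg 4: right by d3 = 13/2 → (27/2, -15/4)
  seg 5: down by d2 = 3 → (27/2, -27/4)

d5 = 23
d6 = 3/4
d7 = 20
d8 = -37/8
d9 = 11/4
endpoint = (27/2, -27/4)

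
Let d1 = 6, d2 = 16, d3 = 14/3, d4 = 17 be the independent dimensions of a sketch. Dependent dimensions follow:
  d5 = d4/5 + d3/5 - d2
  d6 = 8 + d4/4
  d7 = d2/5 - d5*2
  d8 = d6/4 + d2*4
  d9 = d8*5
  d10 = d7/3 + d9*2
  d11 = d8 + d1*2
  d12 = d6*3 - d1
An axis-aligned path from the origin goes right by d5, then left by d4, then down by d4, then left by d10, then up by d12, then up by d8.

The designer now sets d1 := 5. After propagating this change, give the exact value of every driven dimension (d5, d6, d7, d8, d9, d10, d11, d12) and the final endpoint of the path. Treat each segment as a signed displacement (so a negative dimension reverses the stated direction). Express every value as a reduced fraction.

Apply edit: d1 := 5
  d5 = d4/5 + d3/5 - d2 = -35/3
  d6 = 8 + d4/4 = 49/4
  d7 = d2/5 - d5*2 = 398/15
  d8 = d6/4 + d2*4 = 1073/16
  d9 = d8*5 = 5365/16
  d10 = d7/3 + d9*2 = 244609/360
  d11 = d8 + d1*2 = 1233/16
  d12 = d6*3 - d1 = 127/4
Walk from origin (0, 0):
  seg 1: right by d5 = -35/3 → (-35/3, 0)
  seg 2: left by d4 = 17 → (-86/3, 0)
  seg 3: down by d4 = 17 → (-86/3, -17)
  seg 4: left by d10 = 244609/360 → (-254929/360, -17)
  seg 5: up by d12 = 127/4 → (-254929/360, 59/4)
  seg 6: up by d8 = 1073/16 → (-254929/360, 1309/16)

d5 = -35/3
d6 = 49/4
d7 = 398/15
d8 = 1073/16
d9 = 5365/16
d10 = 244609/360
d11 = 1233/16
d12 = 127/4
endpoint = (-254929/360, 1309/16)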